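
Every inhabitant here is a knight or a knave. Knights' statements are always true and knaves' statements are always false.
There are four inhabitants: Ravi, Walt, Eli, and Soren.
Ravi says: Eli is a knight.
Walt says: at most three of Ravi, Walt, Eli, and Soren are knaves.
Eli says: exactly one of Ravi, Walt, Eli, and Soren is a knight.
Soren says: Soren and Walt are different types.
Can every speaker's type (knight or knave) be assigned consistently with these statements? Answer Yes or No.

Yes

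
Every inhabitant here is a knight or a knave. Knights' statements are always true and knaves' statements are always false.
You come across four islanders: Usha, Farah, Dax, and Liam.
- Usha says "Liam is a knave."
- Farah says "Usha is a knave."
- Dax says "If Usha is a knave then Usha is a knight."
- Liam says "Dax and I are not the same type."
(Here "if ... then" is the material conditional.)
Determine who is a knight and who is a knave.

Usha is a knave; "Liam is a knave" is False, as required.
Farah is a knight; "Usha is a knave" is True, as required.
Dax is a knave, so "if Usha is a knave then Usha is a knight" must be False — and it is.
As a knight, Liam's statement "Dax and I are not the same type" should be True; it is.

Knights: Farah and Liam. Knaves: Usha and Dax.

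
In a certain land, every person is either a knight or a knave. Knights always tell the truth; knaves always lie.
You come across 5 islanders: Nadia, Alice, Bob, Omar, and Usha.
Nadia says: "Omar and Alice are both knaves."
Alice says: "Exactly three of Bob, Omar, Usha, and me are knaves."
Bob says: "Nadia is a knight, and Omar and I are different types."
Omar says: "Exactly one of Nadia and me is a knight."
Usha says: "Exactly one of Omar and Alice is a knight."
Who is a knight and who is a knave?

Nadia is a knave, Alice is a knave, Bob is a knave, Omar is a knight, and Usha is a knight.

Suppose Nadia is a knight. Then Nadia's statement "Omar and Alice are both knaves" would have to be true. Checking the 16 ways to assign the others, none is consistent with every speaker.
(For instance, with Alice=knave, Bob=knave, Omar=knight, Usha=knight, Nadia's claim "Omar and Alice are both knaves" comes out false where it would need to be true.)
So Nadia must be a knave, making "Omar and Alice are both knaves" false. Taking Nadia=knave, Alice=knave, Bob=knave, Omar=knight, Usha=knight, each remaining statement checks out:
  Alice (knave): "exactly three of Bob, Omar, Usha, and me are knaves" — false. ✓
  Bob (knave): "Nadia is a knight, and Omar and I are different types" — false. ✓
  Omar (knight): "exactly one of Nadia and me is a knight" — true. ✓
  Usha (knight): "exactly one of Omar and Alice is a knight" — true. ✓
This is the unique consistent assignment.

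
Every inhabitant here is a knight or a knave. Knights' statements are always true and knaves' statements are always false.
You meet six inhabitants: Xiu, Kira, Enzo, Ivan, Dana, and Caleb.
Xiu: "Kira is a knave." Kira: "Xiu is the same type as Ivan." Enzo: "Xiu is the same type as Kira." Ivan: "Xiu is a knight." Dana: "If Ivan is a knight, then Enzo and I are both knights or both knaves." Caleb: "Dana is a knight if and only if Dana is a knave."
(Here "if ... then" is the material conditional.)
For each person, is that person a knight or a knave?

Knights: Kira and Dana. Knaves: Xiu, Enzo, Ivan, and Caleb.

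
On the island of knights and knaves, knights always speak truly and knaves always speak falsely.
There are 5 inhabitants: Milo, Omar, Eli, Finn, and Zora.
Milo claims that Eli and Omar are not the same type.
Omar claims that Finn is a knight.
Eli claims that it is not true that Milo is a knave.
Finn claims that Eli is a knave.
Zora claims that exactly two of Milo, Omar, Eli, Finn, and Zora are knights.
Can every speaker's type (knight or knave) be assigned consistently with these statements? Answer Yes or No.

Checking all 32 assignments, each has at least one speaker whose statement's truth value contradicts their type.

No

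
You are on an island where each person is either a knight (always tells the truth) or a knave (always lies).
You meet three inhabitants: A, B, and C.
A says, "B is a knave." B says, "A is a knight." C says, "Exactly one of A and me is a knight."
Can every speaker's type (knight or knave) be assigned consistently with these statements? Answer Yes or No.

No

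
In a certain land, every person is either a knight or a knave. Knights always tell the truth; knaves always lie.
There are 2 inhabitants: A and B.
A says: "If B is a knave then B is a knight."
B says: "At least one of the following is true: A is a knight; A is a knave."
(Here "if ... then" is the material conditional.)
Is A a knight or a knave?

A is a knight.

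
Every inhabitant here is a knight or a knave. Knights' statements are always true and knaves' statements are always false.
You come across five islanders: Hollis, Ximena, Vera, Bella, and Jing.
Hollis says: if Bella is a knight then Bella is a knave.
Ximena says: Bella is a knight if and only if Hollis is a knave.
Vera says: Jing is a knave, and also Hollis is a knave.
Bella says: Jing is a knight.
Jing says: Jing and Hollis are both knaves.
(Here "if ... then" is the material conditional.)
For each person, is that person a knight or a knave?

Knights: Hollis and Ximena. Knaves: Vera, Bella, and Jing.

As a knight, Hollis's statement "if Bella is a knight then Bella is a knave" should be true; it is.
Ximena (knight): "Bella is a knight if and only if Hollis is a knave" — true. ✓
Vera is a knave, so "Jing is a knave, and also Hollis is a knave" must be false — and it is.
Bella is a knave, and the claim "Jing is a knight" is indeed false.
Jing (knave): "Jing and Hollis are both knaves" — false. ✓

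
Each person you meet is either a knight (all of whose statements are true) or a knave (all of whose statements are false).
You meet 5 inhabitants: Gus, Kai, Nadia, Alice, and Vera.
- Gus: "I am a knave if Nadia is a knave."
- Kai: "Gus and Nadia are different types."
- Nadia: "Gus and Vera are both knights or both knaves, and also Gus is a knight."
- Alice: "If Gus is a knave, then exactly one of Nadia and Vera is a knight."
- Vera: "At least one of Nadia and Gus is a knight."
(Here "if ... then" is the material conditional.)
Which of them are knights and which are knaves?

Gus is a knight, Kai is a knave, Nadia is a knight, Alice is a knight, and Vera is a knight.

Gus is a knight; "I am a knave if Nadia is a knave" is true, as required.
As a knave, Kai's statement "Gus and Nadia are different types" should be false; it is.
Nadia is a knight; "Gus and Vera are both knights or both knaves, and also Gus is a knight" is true, as required.
Alice is a knight, so "if Gus is a knave, then exactly one of Nadia and Vera is a knight" must be true — and it is.
Since Vera is a knight, "at least one of Nadia and Gus is a knight" needs to be true, which holds.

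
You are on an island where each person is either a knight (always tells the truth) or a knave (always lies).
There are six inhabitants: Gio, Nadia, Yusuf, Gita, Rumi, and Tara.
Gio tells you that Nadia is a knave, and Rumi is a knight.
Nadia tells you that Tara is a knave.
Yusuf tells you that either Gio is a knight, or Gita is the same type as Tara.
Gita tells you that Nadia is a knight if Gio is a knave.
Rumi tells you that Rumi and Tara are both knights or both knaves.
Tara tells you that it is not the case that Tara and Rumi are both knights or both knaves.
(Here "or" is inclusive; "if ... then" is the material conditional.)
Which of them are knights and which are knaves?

Gio is a knave, so "Nadia is a knave, and Rumi is a knight" must be false — and it is.
Nadia (knave): "Tara is a knave" — false. ✓
Yusuf is a knave; "either Gio is a knight, or Gita is the same type as Tara" is false, as required.
Gita is a knave, and the claim "Nadia is a knight if Gio is a knave" is indeed false.
Since Rumi is a knave, "Rumi and Tara are both knights or both knaves" needs to be false, which holds.
Tara (knight): "it is not the case that Tara and Rumi are both knights or both knaves" — True. ✓

Knights: Tara. Knaves: Gio, Nadia, Yusuf, Gita, and Rumi.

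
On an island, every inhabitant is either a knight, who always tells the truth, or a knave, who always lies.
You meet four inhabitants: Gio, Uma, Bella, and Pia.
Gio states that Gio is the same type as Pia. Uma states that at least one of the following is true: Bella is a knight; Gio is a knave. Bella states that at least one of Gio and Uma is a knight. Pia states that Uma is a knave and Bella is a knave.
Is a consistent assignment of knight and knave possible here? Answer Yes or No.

No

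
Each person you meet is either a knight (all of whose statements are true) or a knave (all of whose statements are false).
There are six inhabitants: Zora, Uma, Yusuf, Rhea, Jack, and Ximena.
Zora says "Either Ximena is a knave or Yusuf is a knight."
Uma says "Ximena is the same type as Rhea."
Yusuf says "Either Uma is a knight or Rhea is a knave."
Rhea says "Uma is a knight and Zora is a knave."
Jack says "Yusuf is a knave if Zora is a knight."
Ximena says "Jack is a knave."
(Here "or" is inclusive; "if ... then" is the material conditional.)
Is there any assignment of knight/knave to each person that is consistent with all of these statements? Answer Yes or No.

Yes

One consistent assignment: Zora=knight, Uma=knave, Yusuf=knight, Rhea=knave, Jack=knave, Ximena=knight.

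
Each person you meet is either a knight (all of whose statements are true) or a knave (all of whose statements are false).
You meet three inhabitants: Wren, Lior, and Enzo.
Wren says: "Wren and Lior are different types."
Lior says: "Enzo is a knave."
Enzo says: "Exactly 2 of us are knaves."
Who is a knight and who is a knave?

Wren is a knave, Lior is a knave, and Enzo is a knight.

Wren is a knave; "Wren and Lior are different types" is False, as required.
Lior is a knave, so "Enzo is a knave" must be False — and it is.
Enzo is a knight; "exactly 2 of us are knaves" is true, as required.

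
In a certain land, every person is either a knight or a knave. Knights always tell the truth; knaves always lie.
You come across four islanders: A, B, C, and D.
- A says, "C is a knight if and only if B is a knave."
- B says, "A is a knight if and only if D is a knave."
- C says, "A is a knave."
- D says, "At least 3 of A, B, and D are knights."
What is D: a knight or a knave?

D is a knave.

Consistent assignments: {A=knight, B=knight, C=knave, D=knave}
In every consistent assignment, D is a knave.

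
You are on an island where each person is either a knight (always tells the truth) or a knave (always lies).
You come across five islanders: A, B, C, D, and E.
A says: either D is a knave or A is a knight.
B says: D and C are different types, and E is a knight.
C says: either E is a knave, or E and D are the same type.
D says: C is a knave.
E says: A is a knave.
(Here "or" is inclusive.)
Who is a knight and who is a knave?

A is a knight, B is a knave, C is a knight, D is a knave, and E is a knave.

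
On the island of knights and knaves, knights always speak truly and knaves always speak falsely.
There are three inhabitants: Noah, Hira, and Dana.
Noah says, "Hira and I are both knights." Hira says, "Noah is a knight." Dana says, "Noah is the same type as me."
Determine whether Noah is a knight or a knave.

Noah is a knight.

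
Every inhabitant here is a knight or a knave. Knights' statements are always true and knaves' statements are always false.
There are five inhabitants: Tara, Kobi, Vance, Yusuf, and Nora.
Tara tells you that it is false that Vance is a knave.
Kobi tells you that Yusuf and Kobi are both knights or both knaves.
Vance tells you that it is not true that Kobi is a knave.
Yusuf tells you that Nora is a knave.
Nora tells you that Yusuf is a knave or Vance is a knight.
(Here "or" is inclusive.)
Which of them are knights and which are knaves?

As a knave, Tara's statement "it is false that Vance is a knave" should be false; it is.
Kobi is a knave, so "Yusuf and Kobi are both knights or both knaves" must be false — and it is.
Vance (knave): "it is not true that Kobi is a knave" — false. ✓
Yusuf is a knight, and the claim "Nora is a knave" is indeed true.
Since Nora is a knave, "Yusuf is a knave or Vance is a knight" needs to be false, which holds.

Knights: Yusuf. Knaves: Tara, Kobi, Vance, and Nora.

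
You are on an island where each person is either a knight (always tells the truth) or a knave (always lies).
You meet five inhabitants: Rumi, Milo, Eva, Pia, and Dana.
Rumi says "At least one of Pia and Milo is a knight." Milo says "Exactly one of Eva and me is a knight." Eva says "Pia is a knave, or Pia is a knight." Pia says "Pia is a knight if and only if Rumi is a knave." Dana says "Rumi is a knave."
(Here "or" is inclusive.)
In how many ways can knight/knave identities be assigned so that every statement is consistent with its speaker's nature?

0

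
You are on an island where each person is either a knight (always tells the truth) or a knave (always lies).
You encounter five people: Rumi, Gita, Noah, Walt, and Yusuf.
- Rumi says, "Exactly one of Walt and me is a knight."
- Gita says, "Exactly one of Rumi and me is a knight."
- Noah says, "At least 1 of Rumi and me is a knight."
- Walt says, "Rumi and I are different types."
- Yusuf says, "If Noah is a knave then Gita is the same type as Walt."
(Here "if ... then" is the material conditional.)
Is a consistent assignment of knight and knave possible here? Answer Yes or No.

Yes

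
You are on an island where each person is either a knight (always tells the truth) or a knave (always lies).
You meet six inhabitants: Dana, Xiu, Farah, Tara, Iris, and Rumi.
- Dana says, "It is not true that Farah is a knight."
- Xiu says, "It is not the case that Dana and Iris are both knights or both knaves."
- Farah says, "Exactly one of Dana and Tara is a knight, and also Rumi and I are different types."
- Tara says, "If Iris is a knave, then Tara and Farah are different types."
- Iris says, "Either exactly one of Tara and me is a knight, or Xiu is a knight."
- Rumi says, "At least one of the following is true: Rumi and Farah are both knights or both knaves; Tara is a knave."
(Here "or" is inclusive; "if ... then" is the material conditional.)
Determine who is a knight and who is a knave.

Since Dana is a knave, "it is not true that Farah is a knight" needs to be False, which holds.
Since Xiu is a knight, "it is not the case that Dana and Iris are both knights or both knaves" needs to be True, which holds.
Since Farah is a knight, "exactly one of Dana and Tara is a knight, and also Rumi and I are different types" needs to be True, which holds.
Tara is a knight; "if Iris is a knave, then Tara and Farah are different types" is True, as required.
Iris is a knight, and the claim "either exactly one of Tara and me is a knight, or Xiu is a knight" is indeed True.
Rumi is a knave, so "at least one of the following is true: Rumi and Farah are both knights or both knaves; Tara is a knave" must be False — and it is.

Dana is a knave, Xiu is a knight, Farah is a knight, Tara is a knight, Iris is a knight, and Rumi is a knave.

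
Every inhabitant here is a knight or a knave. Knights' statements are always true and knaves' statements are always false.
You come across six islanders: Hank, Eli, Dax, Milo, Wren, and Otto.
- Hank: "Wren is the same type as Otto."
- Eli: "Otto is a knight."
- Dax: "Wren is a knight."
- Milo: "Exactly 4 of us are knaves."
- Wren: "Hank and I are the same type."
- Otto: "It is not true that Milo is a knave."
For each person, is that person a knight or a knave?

Hank is a knight, Eli is a knave, Dax is a knave, Milo is a knave, Wren is a knave, and Otto is a knave.

As a knight, Hank's statement "Wren is the same type as Otto" should be true; it is.
As a knave, Eli's statement "Otto is a knight" should be false; it is.
Since Dax is a knave, "Wren is a knight" needs to be false, which holds.
Milo is a knave; "exactly 4 of us are knaves" is false, as required.
Wren (knave): "Hank and I are the same type" — false. ✓
Otto is a knave, so "it is not true that Milo is a knave" must be false — and it is.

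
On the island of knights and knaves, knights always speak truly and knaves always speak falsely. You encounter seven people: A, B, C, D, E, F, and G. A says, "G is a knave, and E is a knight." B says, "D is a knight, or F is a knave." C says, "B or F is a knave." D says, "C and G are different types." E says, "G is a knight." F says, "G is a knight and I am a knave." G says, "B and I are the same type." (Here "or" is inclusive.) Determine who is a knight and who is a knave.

A is a knave, B is a knight, C is a knight, D is a knight, E is a knave, F is a knave, and G is a knave.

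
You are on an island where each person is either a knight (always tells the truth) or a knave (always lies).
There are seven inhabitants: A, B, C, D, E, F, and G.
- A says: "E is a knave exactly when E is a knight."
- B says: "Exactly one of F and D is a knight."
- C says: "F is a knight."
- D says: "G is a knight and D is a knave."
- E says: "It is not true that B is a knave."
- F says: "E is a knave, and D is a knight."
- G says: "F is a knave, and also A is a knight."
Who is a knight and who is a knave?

A is a knave, B is a knave, C is a knave, D is a knave, E is a knave, F is a knave, and G is a knave.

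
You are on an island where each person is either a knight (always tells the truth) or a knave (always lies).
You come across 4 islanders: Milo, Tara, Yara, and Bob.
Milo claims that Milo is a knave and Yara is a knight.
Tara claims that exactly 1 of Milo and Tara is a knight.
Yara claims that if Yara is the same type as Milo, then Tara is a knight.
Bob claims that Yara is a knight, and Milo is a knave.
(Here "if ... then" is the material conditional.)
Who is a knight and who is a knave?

Suppose Milo is a knight. Then Milo's statement "Milo is a knave and Yara is a knight" would have to be true. Checking the 8 ways to assign the others, none is consistent with every speaker.
(For instance, with Tara=knave, Yara=knave, Bob=knave, Milo's claim "Milo is a knave and Yara is a knight" comes out false where it would need to be true.)
So Milo must be a knave, making "Milo is a knave and Yara is a knight" false. Taking Milo=knave, Tara=knave, Yara=knave, Bob=knave, each remaining statement checks out:
  Tara (knave): "exactly 1 of Milo and Tara is a knight" — false. ✓
  Yara (knave): "if Yara is the same type as Milo, then Tara is a knight" — false. ✓
  Bob (knave): "Yara is a knight, and Milo is a knave" — false. ✓
This is the unique consistent assignment.

Milo is a knave, Tara is a knave, Yara is a knave, and Bob is a knave.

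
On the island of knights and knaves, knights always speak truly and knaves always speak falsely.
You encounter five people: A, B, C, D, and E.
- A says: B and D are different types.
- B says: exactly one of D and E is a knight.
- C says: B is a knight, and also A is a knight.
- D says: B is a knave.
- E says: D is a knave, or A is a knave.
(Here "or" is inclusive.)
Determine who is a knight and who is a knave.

Since A is a knight, "B and D are different types" needs to be true, which holds.
B is a knight, so "exactly one of D and E is a knight" must be true — and it is.
Since C is a knight, "B is a knight, and also A is a knight" needs to be true, which holds.
D is a knave, so "B is a knave" must be False — and it is.
E is a knight; "D is a knave, or A is a knave" is true, as required.

A is a knight, B is a knight, C is a knight, D is a knave, and E is a knight.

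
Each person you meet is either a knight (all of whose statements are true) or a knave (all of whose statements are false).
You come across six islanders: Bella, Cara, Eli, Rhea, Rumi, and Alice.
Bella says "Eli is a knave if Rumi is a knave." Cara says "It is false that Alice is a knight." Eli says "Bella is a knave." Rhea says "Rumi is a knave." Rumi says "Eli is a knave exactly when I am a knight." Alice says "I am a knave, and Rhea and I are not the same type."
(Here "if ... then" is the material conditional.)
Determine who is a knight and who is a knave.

Since Bella is a knight, "Eli is a knave if Rumi is a knave" needs to be true, which holds.
Cara (knight): "it is false that Alice is a knight" — true. ✓
Eli is a knave, so "Bella is a knave" must be False — and it is.
Rhea is a knave, so "Rumi is a knave" must be False — and it is.
Rumi (knight): "Eli is a knave exactly when I am a knight" — true. ✓
Since Alice is a knave, "I am a knave, and Rhea and I are not the same type" needs to be False, which holds.

Bella is a knight, Cara is a knight, Eli is a knave, Rhea is a knave, Rumi is a knight, and Alice is a knave.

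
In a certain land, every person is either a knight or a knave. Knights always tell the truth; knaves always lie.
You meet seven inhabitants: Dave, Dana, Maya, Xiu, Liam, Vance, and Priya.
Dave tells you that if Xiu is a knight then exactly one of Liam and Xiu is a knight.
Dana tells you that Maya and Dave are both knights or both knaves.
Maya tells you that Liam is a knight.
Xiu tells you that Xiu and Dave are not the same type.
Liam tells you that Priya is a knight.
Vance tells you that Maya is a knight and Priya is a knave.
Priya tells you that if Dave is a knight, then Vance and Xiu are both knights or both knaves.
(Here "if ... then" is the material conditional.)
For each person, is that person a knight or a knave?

Knights: Maya, Xiu, Liam, and Priya. Knaves: Dave, Dana, and Vance.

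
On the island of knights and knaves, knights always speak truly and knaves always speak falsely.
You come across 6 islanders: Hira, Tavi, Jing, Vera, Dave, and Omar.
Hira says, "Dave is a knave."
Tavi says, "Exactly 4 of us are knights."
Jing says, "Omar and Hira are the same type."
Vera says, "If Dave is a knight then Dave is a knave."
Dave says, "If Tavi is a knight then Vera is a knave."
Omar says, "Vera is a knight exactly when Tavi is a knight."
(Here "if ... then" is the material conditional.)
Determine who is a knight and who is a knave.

Hira is a knave, Tavi is a knave, Jing is a knave, Vera is a knave, Dave is a knight, and Omar is a knight.

Hira is a knave; "Dave is a knave" is false, as required.
As a knave, Tavi's statement "exactly 4 of us are knights" should be false; it is.
Jing is a knave, so "Omar and Hira are the same type" must be false — and it is.
Vera (knave): "if Dave is a knight then Dave is a knave" — false. ✓
Since Dave is a knight, "if Tavi is a knight then Vera is a knave" needs to be True, which holds.
Omar is a knight; "Vera is a knight exactly when Tavi is a knight" is True, as required.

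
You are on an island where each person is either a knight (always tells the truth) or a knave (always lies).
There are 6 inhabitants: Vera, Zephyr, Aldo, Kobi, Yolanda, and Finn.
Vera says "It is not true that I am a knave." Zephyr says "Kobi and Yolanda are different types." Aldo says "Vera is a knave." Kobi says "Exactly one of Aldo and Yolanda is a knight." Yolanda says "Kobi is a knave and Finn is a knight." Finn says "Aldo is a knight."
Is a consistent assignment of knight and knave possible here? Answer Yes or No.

One consistent assignment: Vera=knight, Zephyr=knave, Aldo=knave, Kobi=knave, Yolanda=knave, Finn=knave.

Yes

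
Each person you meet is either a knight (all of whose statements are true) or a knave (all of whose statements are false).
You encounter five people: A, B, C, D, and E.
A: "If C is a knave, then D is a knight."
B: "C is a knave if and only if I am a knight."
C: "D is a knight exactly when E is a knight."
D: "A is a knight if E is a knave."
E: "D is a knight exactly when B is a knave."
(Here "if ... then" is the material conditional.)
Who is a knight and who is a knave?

A is a knight; "if C is a knave, then D is a knight" is true, as required.
B is a knight; "C is a knave if and only if I am a knight" is true, as required.
Since C is a knave, "D is a knight exactly when E is a knight" needs to be False, which holds.
D is a knight, and the claim "A is a knight if E is a knave" is indeed true.
E is a knave, and the claim "D is a knight exactly when B is a knave" is indeed False.

A is a knight, B is a knight, C is a knave, D is a knight, and E is a knave.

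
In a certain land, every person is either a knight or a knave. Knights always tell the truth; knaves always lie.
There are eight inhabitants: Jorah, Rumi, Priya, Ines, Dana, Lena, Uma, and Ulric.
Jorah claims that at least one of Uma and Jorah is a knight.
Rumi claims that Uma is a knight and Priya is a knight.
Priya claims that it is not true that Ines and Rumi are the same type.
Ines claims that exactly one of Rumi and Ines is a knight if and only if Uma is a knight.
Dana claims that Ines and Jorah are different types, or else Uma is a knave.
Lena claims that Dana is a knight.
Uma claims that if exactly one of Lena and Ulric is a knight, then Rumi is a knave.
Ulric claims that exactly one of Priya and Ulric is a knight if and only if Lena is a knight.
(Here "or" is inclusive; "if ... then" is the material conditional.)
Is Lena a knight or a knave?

Lena is a knight.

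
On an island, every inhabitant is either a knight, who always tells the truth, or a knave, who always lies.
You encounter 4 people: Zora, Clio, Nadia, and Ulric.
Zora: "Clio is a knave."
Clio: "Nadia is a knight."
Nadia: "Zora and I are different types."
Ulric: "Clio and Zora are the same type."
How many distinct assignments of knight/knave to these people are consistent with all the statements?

Consistent assignments:
  Zora=knave, Clio=knight, Nadia=knight, Ulric=knave

1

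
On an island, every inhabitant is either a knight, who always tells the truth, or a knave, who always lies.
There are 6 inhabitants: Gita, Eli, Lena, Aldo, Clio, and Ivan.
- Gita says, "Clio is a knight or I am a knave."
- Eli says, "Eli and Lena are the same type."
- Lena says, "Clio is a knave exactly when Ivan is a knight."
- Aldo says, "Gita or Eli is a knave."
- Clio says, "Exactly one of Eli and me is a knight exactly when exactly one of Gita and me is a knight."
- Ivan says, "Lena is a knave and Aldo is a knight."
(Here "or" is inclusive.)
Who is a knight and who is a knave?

As a knight, Gita's statement "Clio is a knight or I am a knave" should be True; it is.
Eli is a knight; "Eli and Lena are the same type" is True, as required.
Lena is a knight, so "Clio is a knave exactly when Ivan is a knight" must be True — and it is.
Aldo is a knave; "Gita or Eli is a knave" is false, as required.
Since Clio is a knight, "exactly one of Eli and me is a knight exactly when exactly one of Gita and me is a knight" needs to be True, which holds.
Since Ivan is a knave, "Lena is a knave and Aldo is a knight" needs to be false, which holds.

Gita is a knight, Eli is a knight, Lena is a knight, Aldo is a knave, Clio is a knight, and Ivan is a knave.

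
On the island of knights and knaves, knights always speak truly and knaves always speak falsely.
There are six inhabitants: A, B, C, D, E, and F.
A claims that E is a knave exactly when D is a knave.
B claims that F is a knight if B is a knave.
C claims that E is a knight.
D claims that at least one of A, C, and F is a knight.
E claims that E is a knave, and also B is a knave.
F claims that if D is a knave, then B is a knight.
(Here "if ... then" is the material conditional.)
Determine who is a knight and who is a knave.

A is a knave, B is a knight, C is a knave, D is a knight, E is a knave, and F is a knight.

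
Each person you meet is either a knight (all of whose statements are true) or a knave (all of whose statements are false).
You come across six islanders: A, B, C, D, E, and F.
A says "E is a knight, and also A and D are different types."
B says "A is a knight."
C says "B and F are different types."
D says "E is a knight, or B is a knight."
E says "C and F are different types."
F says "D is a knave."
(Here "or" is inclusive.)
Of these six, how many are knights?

2

The unique consistent assignment is A=knave, B=knave, C=knight, D=knave, E=knave, F=knight.
That has 2 knights.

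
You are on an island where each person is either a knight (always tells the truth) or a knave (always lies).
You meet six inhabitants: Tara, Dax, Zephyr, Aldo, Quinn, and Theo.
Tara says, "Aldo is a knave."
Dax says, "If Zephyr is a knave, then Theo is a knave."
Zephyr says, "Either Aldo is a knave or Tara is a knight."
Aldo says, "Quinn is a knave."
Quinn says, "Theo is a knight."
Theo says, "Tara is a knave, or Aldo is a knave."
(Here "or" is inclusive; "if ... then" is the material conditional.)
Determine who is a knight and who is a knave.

Knights: Tara, Dax, Zephyr, Quinn, and Theo. Knaves: Aldo.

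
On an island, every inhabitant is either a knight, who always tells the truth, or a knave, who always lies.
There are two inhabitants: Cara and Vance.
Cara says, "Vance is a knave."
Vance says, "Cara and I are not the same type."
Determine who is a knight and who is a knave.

Cara is a knave and Vance is a knight.

Cara is a knave; "Vance is a knave" is False, as required.
Since Vance is a knight, "Cara and I are not the same type" needs to be True, which holds.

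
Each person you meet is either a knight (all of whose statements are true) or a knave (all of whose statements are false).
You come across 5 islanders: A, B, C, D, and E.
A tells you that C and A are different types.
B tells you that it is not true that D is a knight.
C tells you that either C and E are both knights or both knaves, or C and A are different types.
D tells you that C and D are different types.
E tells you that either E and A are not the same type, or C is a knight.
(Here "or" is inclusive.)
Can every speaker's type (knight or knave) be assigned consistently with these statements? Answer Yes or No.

Yes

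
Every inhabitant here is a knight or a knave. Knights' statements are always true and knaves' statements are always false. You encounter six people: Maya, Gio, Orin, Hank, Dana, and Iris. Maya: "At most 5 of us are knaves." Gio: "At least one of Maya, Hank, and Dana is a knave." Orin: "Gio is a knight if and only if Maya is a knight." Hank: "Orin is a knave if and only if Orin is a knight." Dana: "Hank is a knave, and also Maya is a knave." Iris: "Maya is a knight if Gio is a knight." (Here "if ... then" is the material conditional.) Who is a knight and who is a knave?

Maya is a knight, Gio is a knight, Orin is a knight, Hank is a knave, Dana is a knave, and Iris is a knight.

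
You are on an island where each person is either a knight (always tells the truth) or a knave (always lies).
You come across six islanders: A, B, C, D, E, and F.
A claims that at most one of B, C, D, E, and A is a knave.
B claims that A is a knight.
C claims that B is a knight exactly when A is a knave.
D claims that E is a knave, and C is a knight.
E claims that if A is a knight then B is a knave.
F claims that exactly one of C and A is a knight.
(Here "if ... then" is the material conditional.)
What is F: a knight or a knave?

F is a knave.

Consistent assignments: {A=knave, B=knave, C=knave, D=knave, E=knight, F=knave}
In every consistent assignment, F is a knave.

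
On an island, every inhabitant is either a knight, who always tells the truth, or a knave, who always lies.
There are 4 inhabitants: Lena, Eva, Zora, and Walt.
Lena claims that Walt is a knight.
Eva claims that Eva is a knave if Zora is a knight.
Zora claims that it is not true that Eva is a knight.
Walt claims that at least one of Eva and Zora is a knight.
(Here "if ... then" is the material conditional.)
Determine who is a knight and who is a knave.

Suppose Lena is a knave. Then Lena's statement "Walt is a knight" would have to be false. Checking the 8 ways to assign the others, none is consistent with every speaker.
(For instance, with Eva=knight, Zora=knave, Walt=knight, Lena's claim "Walt is a knight" comes out true where it would need to be false.)
So Lena must be a knight, making "Walt is a knight" true. Taking Lena=knight, Eva=knight, Zora=knave, Walt=knight, each remaining statement checks out:
  Eva (knight): "Eva is a knave if Zora is a knight" — true. ✓
  Zora (knave): "it is not true that Eva is a knight" — false. ✓
  Walt (knight): "at least one of Eva and Zora is a knight" — true. ✓
This is the unique consistent assignment.

Lena is a knight, Eva is a knight, Zora is a knave, and Walt is a knight.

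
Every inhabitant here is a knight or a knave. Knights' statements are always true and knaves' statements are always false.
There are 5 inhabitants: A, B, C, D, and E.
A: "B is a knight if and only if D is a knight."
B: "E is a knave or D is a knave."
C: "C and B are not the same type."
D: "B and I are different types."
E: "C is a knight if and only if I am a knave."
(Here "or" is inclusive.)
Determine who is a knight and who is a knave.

A is a knave, B is a knave, C is a knave, D is a knight, and E is a knight.

A (knave): "B is a knight if and only if D is a knight" — False. ✓
B (knave): "E is a knave or D is a knave" — False. ✓
As a knave, C's statement "C and B are not the same type" should be False; it is.
Since D is a knight, "B and I are different types" needs to be True, which holds.
As a knight, E's statement "C is a knight if and only if I am a knave" should be True; it is.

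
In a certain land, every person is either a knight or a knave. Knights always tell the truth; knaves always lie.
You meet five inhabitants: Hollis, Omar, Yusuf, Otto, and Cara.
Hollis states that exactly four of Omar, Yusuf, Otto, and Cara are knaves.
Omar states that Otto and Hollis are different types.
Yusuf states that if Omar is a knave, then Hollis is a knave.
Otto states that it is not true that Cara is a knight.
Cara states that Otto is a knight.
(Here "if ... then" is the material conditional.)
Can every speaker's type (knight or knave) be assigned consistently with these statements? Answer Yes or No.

No

Checking all 32 assignments, each has at least one speaker whose statement's truth value contradicts their type.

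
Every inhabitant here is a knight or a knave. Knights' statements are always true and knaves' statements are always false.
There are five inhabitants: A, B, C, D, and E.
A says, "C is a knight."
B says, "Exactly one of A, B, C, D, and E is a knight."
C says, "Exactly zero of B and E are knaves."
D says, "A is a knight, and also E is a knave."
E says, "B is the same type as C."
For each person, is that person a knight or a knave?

As a knave, A's statement "C is a knight" should be false; it is.
Since B is a knight, "exactly one of A, B, C, D, and E is a knight" needs to be true, which holds.
As a knave, C's statement "exactly zero of B and E are knaves" should be false; it is.
D is a knave, and the claim "A is a knight, and also E is a knave" is indeed false.
Since E is a knave, "B is the same type as C" needs to be false, which holds.

A is a knave, B is a knight, C is a knave, D is a knave, and E is a knave.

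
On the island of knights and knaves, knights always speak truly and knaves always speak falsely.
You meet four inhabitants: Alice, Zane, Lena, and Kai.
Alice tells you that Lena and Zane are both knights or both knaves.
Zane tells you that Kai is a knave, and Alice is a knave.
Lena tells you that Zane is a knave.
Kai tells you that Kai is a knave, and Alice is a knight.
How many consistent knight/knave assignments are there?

1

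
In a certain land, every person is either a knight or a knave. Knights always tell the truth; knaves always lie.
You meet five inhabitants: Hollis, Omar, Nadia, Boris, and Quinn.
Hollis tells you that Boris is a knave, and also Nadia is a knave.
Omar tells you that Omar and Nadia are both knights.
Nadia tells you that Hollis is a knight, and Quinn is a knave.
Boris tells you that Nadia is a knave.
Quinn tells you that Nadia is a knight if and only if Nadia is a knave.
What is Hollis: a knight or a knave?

Consistent assignments: {Hollis=knave, Omar=knave, Nadia=knave, Boris=knight, Quinn=knave}
In every consistent assignment, Hollis is a knave.

Hollis is a knave.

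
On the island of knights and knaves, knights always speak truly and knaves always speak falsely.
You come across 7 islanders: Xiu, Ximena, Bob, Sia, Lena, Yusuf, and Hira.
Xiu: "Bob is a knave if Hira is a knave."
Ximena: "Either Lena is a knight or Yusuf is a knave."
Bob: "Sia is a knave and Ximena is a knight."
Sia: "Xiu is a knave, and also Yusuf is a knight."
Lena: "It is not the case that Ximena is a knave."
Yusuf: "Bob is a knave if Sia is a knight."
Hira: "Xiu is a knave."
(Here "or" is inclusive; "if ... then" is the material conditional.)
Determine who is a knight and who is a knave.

Xiu is a knight, and the claim "Bob is a knave if Hira is a knave" is indeed true.
Ximena (knave): "either Lena is a knight or Yusuf is a knave" — false. ✓
Bob is a knave, so "Sia is a knave and Ximena is a knight" must be false — and it is.
Sia (knave): "Xiu is a knave, and also Yusuf is a knight" — false. ✓
Lena is a knave, and the claim "it is not the case that Ximena is a knave" is indeed false.
Yusuf is a knight; "Bob is a knave if Sia is a knight" is true, as required.
Hira is a knave, and the claim "Xiu is a knave" is indeed false.

Xiu is a knight, Ximena is a knave, Bob is a knave, Sia is a knave, Lena is a knave, Yusuf is a knight, and Hira is a knave.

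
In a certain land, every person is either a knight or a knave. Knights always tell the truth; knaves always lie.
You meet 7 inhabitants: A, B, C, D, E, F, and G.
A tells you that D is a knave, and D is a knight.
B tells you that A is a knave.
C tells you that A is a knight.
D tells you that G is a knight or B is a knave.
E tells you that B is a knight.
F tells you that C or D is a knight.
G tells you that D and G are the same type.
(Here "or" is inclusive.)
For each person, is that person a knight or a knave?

A is a knave, so "D is a knave, and D is a knight" must be false — and it is.
B is a knight; "A is a knave" is true, as required.
C is a knave; "A is a knight" is false, as required.
As a knight, D's statement "G is a knight or B is a knave" should be true; it is.
E is a knight, and the claim "B is a knight" is indeed true.
F is a knight, so "C or D is a knight" must be true — and it is.
G is a knight, and the claim "D and G are the same type" is indeed true.

Knights: B, D, E, F, and G. Knaves: A and C.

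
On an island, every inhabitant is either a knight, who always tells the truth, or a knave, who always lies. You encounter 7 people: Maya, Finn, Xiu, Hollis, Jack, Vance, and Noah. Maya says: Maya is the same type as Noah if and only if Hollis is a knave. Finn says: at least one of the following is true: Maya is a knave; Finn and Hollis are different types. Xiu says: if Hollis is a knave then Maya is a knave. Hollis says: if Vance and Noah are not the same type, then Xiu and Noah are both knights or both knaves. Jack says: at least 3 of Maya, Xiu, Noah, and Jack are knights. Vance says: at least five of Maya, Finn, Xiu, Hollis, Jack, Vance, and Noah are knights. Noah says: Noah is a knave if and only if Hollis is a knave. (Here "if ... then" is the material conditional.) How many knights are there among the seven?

3

The unique consistent assignment is Maya=knave, Finn=knight, Xiu=knight, Hollis=knight, Jack=knave, Vance=knave, Noah=knave.
That has 3 knights.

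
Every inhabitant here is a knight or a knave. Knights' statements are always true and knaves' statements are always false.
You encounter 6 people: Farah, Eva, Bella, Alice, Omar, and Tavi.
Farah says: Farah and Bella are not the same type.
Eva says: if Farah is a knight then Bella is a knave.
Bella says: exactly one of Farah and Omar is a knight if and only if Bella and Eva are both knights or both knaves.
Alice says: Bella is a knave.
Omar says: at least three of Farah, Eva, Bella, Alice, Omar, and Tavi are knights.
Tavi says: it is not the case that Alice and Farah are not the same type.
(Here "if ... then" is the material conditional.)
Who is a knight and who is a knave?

Since Farah is a knave, "Farah and Bella are not the same type" needs to be False, which holds.
Eva is a knight; "if Farah is a knight then Bella is a knave" is true, as required.
Bella (knave): "exactly one of Farah and Omar is a knight if and only if Bella and Eva are both knights or both knaves" — False. ✓
Alice (knight): "Bella is a knave" — true. ✓
Omar is a knight, so "at least three of Farah, Eva, Bella, Alice, Omar, and Tavi are knights" must be true — and it is.
Tavi is a knave, and the claim "it is not the case that Alice and Farah are not the same type" is indeed False.

Farah is a knave, Eva is a knight, Bella is a knave, Alice is a knight, Omar is a knight, and Tavi is a knave.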